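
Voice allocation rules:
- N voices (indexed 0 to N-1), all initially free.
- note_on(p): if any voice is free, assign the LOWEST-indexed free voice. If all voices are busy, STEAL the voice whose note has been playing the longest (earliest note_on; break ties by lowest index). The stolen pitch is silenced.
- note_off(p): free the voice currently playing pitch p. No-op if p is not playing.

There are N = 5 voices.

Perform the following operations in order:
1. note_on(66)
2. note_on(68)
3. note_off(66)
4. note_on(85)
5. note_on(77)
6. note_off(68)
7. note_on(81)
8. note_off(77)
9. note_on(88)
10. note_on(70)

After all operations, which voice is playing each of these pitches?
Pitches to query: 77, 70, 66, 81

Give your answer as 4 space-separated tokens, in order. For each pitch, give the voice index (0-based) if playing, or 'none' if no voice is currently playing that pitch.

Answer: none 3 none 1

Derivation:
Op 1: note_on(66): voice 0 is free -> assigned | voices=[66 - - - -]
Op 2: note_on(68): voice 1 is free -> assigned | voices=[66 68 - - -]
Op 3: note_off(66): free voice 0 | voices=[- 68 - - -]
Op 4: note_on(85): voice 0 is free -> assigned | voices=[85 68 - - -]
Op 5: note_on(77): voice 2 is free -> assigned | voices=[85 68 77 - -]
Op 6: note_off(68): free voice 1 | voices=[85 - 77 - -]
Op 7: note_on(81): voice 1 is free -> assigned | voices=[85 81 77 - -]
Op 8: note_off(77): free voice 2 | voices=[85 81 - - -]
Op 9: note_on(88): voice 2 is free -> assigned | voices=[85 81 88 - -]
Op 10: note_on(70): voice 3 is free -> assigned | voices=[85 81 88 70 -]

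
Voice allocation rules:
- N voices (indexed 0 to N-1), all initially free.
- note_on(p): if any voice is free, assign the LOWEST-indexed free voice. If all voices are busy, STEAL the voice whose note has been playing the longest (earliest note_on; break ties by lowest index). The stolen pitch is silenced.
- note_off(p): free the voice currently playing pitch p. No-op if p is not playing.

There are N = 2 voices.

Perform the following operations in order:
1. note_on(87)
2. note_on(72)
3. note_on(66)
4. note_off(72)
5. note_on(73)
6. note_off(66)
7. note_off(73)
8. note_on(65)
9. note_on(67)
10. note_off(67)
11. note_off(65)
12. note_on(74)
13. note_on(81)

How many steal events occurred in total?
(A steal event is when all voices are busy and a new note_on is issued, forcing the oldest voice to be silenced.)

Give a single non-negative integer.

Op 1: note_on(87): voice 0 is free -> assigned | voices=[87 -]
Op 2: note_on(72): voice 1 is free -> assigned | voices=[87 72]
Op 3: note_on(66): all voices busy, STEAL voice 0 (pitch 87, oldest) -> assign | voices=[66 72]
Op 4: note_off(72): free voice 1 | voices=[66 -]
Op 5: note_on(73): voice 1 is free -> assigned | voices=[66 73]
Op 6: note_off(66): free voice 0 | voices=[- 73]
Op 7: note_off(73): free voice 1 | voices=[- -]
Op 8: note_on(65): voice 0 is free -> assigned | voices=[65 -]
Op 9: note_on(67): voice 1 is free -> assigned | voices=[65 67]
Op 10: note_off(67): free voice 1 | voices=[65 -]
Op 11: note_off(65): free voice 0 | voices=[- -]
Op 12: note_on(74): voice 0 is free -> assigned | voices=[74 -]
Op 13: note_on(81): voice 1 is free -> assigned | voices=[74 81]

Answer: 1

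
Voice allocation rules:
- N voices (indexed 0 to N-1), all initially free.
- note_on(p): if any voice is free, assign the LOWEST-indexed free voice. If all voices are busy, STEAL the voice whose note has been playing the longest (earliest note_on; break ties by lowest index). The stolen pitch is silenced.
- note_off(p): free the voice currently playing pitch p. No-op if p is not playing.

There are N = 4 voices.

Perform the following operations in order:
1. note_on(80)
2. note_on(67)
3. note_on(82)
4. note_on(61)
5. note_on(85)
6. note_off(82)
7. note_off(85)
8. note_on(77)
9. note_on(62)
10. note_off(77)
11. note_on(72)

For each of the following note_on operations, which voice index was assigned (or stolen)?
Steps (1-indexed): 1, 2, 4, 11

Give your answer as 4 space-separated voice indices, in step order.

Answer: 0 1 3 0

Derivation:
Op 1: note_on(80): voice 0 is free -> assigned | voices=[80 - - -]
Op 2: note_on(67): voice 1 is free -> assigned | voices=[80 67 - -]
Op 3: note_on(82): voice 2 is free -> assigned | voices=[80 67 82 -]
Op 4: note_on(61): voice 3 is free -> assigned | voices=[80 67 82 61]
Op 5: note_on(85): all voices busy, STEAL voice 0 (pitch 80, oldest) -> assign | voices=[85 67 82 61]
Op 6: note_off(82): free voice 2 | voices=[85 67 - 61]
Op 7: note_off(85): free voice 0 | voices=[- 67 - 61]
Op 8: note_on(77): voice 0 is free -> assigned | voices=[77 67 - 61]
Op 9: note_on(62): voice 2 is free -> assigned | voices=[77 67 62 61]
Op 10: note_off(77): free voice 0 | voices=[- 67 62 61]
Op 11: note_on(72): voice 0 is free -> assigned | voices=[72 67 62 61]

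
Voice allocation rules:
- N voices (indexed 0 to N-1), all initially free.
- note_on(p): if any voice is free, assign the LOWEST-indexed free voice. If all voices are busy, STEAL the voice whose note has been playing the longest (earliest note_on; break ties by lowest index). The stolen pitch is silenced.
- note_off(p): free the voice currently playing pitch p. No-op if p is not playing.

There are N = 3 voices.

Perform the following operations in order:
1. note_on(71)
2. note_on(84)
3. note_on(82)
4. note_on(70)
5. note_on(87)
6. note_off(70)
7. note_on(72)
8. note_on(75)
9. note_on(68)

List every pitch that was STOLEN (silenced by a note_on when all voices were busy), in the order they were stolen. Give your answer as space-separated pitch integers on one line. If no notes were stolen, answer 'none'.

Answer: 71 84 82 87

Derivation:
Op 1: note_on(71): voice 0 is free -> assigned | voices=[71 - -]
Op 2: note_on(84): voice 1 is free -> assigned | voices=[71 84 -]
Op 3: note_on(82): voice 2 is free -> assigned | voices=[71 84 82]
Op 4: note_on(70): all voices busy, STEAL voice 0 (pitch 71, oldest) -> assign | voices=[70 84 82]
Op 5: note_on(87): all voices busy, STEAL voice 1 (pitch 84, oldest) -> assign | voices=[70 87 82]
Op 6: note_off(70): free voice 0 | voices=[- 87 82]
Op 7: note_on(72): voice 0 is free -> assigned | voices=[72 87 82]
Op 8: note_on(75): all voices busy, STEAL voice 2 (pitch 82, oldest) -> assign | voices=[72 87 75]
Op 9: note_on(68): all voices busy, STEAL voice 1 (pitch 87, oldest) -> assign | voices=[72 68 75]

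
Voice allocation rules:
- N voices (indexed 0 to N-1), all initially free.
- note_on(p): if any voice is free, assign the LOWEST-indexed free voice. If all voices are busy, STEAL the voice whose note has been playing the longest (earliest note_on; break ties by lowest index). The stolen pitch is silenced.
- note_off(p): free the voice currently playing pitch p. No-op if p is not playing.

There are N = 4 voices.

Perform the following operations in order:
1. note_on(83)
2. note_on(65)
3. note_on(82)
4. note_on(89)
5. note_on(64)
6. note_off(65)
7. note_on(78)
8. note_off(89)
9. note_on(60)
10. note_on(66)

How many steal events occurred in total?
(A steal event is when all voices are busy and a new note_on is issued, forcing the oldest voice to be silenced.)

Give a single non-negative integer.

Answer: 2

Derivation:
Op 1: note_on(83): voice 0 is free -> assigned | voices=[83 - - -]
Op 2: note_on(65): voice 1 is free -> assigned | voices=[83 65 - -]
Op 3: note_on(82): voice 2 is free -> assigned | voices=[83 65 82 -]
Op 4: note_on(89): voice 3 is free -> assigned | voices=[83 65 82 89]
Op 5: note_on(64): all voices busy, STEAL voice 0 (pitch 83, oldest) -> assign | voices=[64 65 82 89]
Op 6: note_off(65): free voice 1 | voices=[64 - 82 89]
Op 7: note_on(78): voice 1 is free -> assigned | voices=[64 78 82 89]
Op 8: note_off(89): free voice 3 | voices=[64 78 82 -]
Op 9: note_on(60): voice 3 is free -> assigned | voices=[64 78 82 60]
Op 10: note_on(66): all voices busy, STEAL voice 2 (pitch 82, oldest) -> assign | voices=[64 78 66 60]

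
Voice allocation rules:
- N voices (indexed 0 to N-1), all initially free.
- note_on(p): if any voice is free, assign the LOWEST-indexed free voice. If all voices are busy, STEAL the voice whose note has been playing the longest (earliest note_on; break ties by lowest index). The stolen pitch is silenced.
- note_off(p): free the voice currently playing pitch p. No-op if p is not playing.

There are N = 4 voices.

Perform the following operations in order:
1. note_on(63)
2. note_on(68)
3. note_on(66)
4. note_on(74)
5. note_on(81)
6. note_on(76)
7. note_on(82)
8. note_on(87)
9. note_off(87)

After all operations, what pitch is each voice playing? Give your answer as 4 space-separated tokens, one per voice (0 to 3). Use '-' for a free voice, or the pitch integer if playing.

Op 1: note_on(63): voice 0 is free -> assigned | voices=[63 - - -]
Op 2: note_on(68): voice 1 is free -> assigned | voices=[63 68 - -]
Op 3: note_on(66): voice 2 is free -> assigned | voices=[63 68 66 -]
Op 4: note_on(74): voice 3 is free -> assigned | voices=[63 68 66 74]
Op 5: note_on(81): all voices busy, STEAL voice 0 (pitch 63, oldest) -> assign | voices=[81 68 66 74]
Op 6: note_on(76): all voices busy, STEAL voice 1 (pitch 68, oldest) -> assign | voices=[81 76 66 74]
Op 7: note_on(82): all voices busy, STEAL voice 2 (pitch 66, oldest) -> assign | voices=[81 76 82 74]
Op 8: note_on(87): all voices busy, STEAL voice 3 (pitch 74, oldest) -> assign | voices=[81 76 82 87]
Op 9: note_off(87): free voice 3 | voices=[81 76 82 -]

Answer: 81 76 82 -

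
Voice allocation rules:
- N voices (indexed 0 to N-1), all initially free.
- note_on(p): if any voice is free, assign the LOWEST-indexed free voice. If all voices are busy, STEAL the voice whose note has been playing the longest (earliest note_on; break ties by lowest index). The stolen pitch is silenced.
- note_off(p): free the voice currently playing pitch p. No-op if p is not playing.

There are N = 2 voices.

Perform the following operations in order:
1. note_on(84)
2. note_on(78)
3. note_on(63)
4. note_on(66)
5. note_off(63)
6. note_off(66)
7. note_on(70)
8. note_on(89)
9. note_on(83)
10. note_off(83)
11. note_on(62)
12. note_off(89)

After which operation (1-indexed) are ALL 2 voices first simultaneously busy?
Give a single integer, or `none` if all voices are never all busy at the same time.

Answer: 2

Derivation:
Op 1: note_on(84): voice 0 is free -> assigned | voices=[84 -]
Op 2: note_on(78): voice 1 is free -> assigned | voices=[84 78]
Op 3: note_on(63): all voices busy, STEAL voice 0 (pitch 84, oldest) -> assign | voices=[63 78]
Op 4: note_on(66): all voices busy, STEAL voice 1 (pitch 78, oldest) -> assign | voices=[63 66]
Op 5: note_off(63): free voice 0 | voices=[- 66]
Op 6: note_off(66): free voice 1 | voices=[- -]
Op 7: note_on(70): voice 0 is free -> assigned | voices=[70 -]
Op 8: note_on(89): voice 1 is free -> assigned | voices=[70 89]
Op 9: note_on(83): all voices busy, STEAL voice 0 (pitch 70, oldest) -> assign | voices=[83 89]
Op 10: note_off(83): free voice 0 | voices=[- 89]
Op 11: note_on(62): voice 0 is free -> assigned | voices=[62 89]
Op 12: note_off(89): free voice 1 | voices=[62 -]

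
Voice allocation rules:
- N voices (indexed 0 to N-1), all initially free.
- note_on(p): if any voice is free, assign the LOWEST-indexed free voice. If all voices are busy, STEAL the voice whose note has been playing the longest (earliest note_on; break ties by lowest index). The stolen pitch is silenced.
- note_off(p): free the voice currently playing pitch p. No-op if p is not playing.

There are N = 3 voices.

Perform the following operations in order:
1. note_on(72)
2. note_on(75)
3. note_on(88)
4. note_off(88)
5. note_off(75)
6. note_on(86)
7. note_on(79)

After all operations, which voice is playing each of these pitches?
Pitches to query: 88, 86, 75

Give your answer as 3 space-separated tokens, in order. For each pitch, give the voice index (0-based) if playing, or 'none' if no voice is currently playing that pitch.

Op 1: note_on(72): voice 0 is free -> assigned | voices=[72 - -]
Op 2: note_on(75): voice 1 is free -> assigned | voices=[72 75 -]
Op 3: note_on(88): voice 2 is free -> assigned | voices=[72 75 88]
Op 4: note_off(88): free voice 2 | voices=[72 75 -]
Op 5: note_off(75): free voice 1 | voices=[72 - -]
Op 6: note_on(86): voice 1 is free -> assigned | voices=[72 86 -]
Op 7: note_on(79): voice 2 is free -> assigned | voices=[72 86 79]

Answer: none 1 none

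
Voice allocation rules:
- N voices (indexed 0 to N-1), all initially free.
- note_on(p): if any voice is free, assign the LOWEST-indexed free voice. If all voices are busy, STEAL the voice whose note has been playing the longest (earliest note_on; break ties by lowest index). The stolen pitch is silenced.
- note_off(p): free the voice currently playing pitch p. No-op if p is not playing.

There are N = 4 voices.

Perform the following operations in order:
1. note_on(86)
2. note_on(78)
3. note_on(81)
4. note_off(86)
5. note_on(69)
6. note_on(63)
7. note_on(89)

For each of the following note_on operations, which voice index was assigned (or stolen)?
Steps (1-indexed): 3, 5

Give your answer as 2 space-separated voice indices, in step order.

Answer: 2 0

Derivation:
Op 1: note_on(86): voice 0 is free -> assigned | voices=[86 - - -]
Op 2: note_on(78): voice 1 is free -> assigned | voices=[86 78 - -]
Op 3: note_on(81): voice 2 is free -> assigned | voices=[86 78 81 -]
Op 4: note_off(86): free voice 0 | voices=[- 78 81 -]
Op 5: note_on(69): voice 0 is free -> assigned | voices=[69 78 81 -]
Op 6: note_on(63): voice 3 is free -> assigned | voices=[69 78 81 63]
Op 7: note_on(89): all voices busy, STEAL voice 1 (pitch 78, oldest) -> assign | voices=[69 89 81 63]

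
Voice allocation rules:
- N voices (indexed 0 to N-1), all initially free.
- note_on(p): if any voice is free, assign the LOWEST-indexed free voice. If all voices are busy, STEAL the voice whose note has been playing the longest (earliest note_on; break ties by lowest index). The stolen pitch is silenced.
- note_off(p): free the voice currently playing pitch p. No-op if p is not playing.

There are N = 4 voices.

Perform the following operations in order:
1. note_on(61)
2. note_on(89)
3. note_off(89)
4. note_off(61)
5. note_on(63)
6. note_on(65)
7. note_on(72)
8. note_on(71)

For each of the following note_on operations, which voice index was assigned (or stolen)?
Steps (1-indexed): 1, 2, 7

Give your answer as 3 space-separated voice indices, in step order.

Op 1: note_on(61): voice 0 is free -> assigned | voices=[61 - - -]
Op 2: note_on(89): voice 1 is free -> assigned | voices=[61 89 - -]
Op 3: note_off(89): free voice 1 | voices=[61 - - -]
Op 4: note_off(61): free voice 0 | voices=[- - - -]
Op 5: note_on(63): voice 0 is free -> assigned | voices=[63 - - -]
Op 6: note_on(65): voice 1 is free -> assigned | voices=[63 65 - -]
Op 7: note_on(72): voice 2 is free -> assigned | voices=[63 65 72 -]
Op 8: note_on(71): voice 3 is free -> assigned | voices=[63 65 72 71]

Answer: 0 1 2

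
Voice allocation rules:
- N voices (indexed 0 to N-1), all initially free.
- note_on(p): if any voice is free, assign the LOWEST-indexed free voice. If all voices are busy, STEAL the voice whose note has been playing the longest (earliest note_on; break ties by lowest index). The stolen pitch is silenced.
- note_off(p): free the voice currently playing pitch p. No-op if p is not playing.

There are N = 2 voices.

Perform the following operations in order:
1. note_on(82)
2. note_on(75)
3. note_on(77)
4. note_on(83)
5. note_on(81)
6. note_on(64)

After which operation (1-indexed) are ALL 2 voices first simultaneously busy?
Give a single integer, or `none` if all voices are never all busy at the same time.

Answer: 2

Derivation:
Op 1: note_on(82): voice 0 is free -> assigned | voices=[82 -]
Op 2: note_on(75): voice 1 is free -> assigned | voices=[82 75]
Op 3: note_on(77): all voices busy, STEAL voice 0 (pitch 82, oldest) -> assign | voices=[77 75]
Op 4: note_on(83): all voices busy, STEAL voice 1 (pitch 75, oldest) -> assign | voices=[77 83]
Op 5: note_on(81): all voices busy, STEAL voice 0 (pitch 77, oldest) -> assign | voices=[81 83]
Op 6: note_on(64): all voices busy, STEAL voice 1 (pitch 83, oldest) -> assign | voices=[81 64]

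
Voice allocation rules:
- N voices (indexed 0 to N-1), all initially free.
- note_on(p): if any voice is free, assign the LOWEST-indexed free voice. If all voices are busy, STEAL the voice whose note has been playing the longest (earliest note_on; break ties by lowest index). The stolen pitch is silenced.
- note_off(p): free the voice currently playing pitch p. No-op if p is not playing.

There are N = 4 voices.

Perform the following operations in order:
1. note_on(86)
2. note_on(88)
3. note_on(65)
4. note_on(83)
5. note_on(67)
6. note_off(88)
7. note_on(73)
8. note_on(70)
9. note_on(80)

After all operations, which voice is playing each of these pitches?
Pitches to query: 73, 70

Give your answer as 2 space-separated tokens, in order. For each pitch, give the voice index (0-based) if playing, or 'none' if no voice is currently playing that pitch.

Answer: 1 2

Derivation:
Op 1: note_on(86): voice 0 is free -> assigned | voices=[86 - - -]
Op 2: note_on(88): voice 1 is free -> assigned | voices=[86 88 - -]
Op 3: note_on(65): voice 2 is free -> assigned | voices=[86 88 65 -]
Op 4: note_on(83): voice 3 is free -> assigned | voices=[86 88 65 83]
Op 5: note_on(67): all voices busy, STEAL voice 0 (pitch 86, oldest) -> assign | voices=[67 88 65 83]
Op 6: note_off(88): free voice 1 | voices=[67 - 65 83]
Op 7: note_on(73): voice 1 is free -> assigned | voices=[67 73 65 83]
Op 8: note_on(70): all voices busy, STEAL voice 2 (pitch 65, oldest) -> assign | voices=[67 73 70 83]
Op 9: note_on(80): all voices busy, STEAL voice 3 (pitch 83, oldest) -> assign | voices=[67 73 70 80]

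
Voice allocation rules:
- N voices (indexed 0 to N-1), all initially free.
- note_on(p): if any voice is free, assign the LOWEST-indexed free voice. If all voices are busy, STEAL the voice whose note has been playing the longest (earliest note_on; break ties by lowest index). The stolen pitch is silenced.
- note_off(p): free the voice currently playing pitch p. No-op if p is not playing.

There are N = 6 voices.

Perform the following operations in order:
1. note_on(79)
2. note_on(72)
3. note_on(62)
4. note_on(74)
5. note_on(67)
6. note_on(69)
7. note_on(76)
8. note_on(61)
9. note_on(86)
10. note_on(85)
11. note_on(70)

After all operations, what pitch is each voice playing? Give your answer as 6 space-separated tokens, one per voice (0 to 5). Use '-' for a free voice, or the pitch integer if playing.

Answer: 76 61 86 85 70 69

Derivation:
Op 1: note_on(79): voice 0 is free -> assigned | voices=[79 - - - - -]
Op 2: note_on(72): voice 1 is free -> assigned | voices=[79 72 - - - -]
Op 3: note_on(62): voice 2 is free -> assigned | voices=[79 72 62 - - -]
Op 4: note_on(74): voice 3 is free -> assigned | voices=[79 72 62 74 - -]
Op 5: note_on(67): voice 4 is free -> assigned | voices=[79 72 62 74 67 -]
Op 6: note_on(69): voice 5 is free -> assigned | voices=[79 72 62 74 67 69]
Op 7: note_on(76): all voices busy, STEAL voice 0 (pitch 79, oldest) -> assign | voices=[76 72 62 74 67 69]
Op 8: note_on(61): all voices busy, STEAL voice 1 (pitch 72, oldest) -> assign | voices=[76 61 62 74 67 69]
Op 9: note_on(86): all voices busy, STEAL voice 2 (pitch 62, oldest) -> assign | voices=[76 61 86 74 67 69]
Op 10: note_on(85): all voices busy, STEAL voice 3 (pitch 74, oldest) -> assign | voices=[76 61 86 85 67 69]
Op 11: note_on(70): all voices busy, STEAL voice 4 (pitch 67, oldest) -> assign | voices=[76 61 86 85 70 69]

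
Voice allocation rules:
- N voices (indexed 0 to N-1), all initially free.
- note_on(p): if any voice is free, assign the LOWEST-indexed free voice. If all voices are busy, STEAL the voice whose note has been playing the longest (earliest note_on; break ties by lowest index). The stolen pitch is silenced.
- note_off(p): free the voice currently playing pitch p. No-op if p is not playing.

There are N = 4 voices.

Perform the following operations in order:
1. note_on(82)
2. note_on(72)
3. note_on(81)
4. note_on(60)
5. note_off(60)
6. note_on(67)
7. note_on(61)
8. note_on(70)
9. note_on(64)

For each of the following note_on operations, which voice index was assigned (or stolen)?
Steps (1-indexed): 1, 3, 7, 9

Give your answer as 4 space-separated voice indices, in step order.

Op 1: note_on(82): voice 0 is free -> assigned | voices=[82 - - -]
Op 2: note_on(72): voice 1 is free -> assigned | voices=[82 72 - -]
Op 3: note_on(81): voice 2 is free -> assigned | voices=[82 72 81 -]
Op 4: note_on(60): voice 3 is free -> assigned | voices=[82 72 81 60]
Op 5: note_off(60): free voice 3 | voices=[82 72 81 -]
Op 6: note_on(67): voice 3 is free -> assigned | voices=[82 72 81 67]
Op 7: note_on(61): all voices busy, STEAL voice 0 (pitch 82, oldest) -> assign | voices=[61 72 81 67]
Op 8: note_on(70): all voices busy, STEAL voice 1 (pitch 72, oldest) -> assign | voices=[61 70 81 67]
Op 9: note_on(64): all voices busy, STEAL voice 2 (pitch 81, oldest) -> assign | voices=[61 70 64 67]

Answer: 0 2 0 2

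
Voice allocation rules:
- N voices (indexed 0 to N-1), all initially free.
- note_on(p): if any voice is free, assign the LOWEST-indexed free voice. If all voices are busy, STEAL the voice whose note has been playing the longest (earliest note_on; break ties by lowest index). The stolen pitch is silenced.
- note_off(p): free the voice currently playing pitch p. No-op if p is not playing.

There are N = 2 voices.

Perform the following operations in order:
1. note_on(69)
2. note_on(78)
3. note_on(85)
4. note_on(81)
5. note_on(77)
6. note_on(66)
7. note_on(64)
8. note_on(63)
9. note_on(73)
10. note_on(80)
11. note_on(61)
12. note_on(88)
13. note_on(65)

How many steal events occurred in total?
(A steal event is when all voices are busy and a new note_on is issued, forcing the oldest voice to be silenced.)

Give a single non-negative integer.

Answer: 11

Derivation:
Op 1: note_on(69): voice 0 is free -> assigned | voices=[69 -]
Op 2: note_on(78): voice 1 is free -> assigned | voices=[69 78]
Op 3: note_on(85): all voices busy, STEAL voice 0 (pitch 69, oldest) -> assign | voices=[85 78]
Op 4: note_on(81): all voices busy, STEAL voice 1 (pitch 78, oldest) -> assign | voices=[85 81]
Op 5: note_on(77): all voices busy, STEAL voice 0 (pitch 85, oldest) -> assign | voices=[77 81]
Op 6: note_on(66): all voices busy, STEAL voice 1 (pitch 81, oldest) -> assign | voices=[77 66]
Op 7: note_on(64): all voices busy, STEAL voice 0 (pitch 77, oldest) -> assign | voices=[64 66]
Op 8: note_on(63): all voices busy, STEAL voice 1 (pitch 66, oldest) -> assign | voices=[64 63]
Op 9: note_on(73): all voices busy, STEAL voice 0 (pitch 64, oldest) -> assign | voices=[73 63]
Op 10: note_on(80): all voices busy, STEAL voice 1 (pitch 63, oldest) -> assign | voices=[73 80]
Op 11: note_on(61): all voices busy, STEAL voice 0 (pitch 73, oldest) -> assign | voices=[61 80]
Op 12: note_on(88): all voices busy, STEAL voice 1 (pitch 80, oldest) -> assign | voices=[61 88]
Op 13: note_on(65): all voices busy, STEAL voice 0 (pitch 61, oldest) -> assign | voices=[65 88]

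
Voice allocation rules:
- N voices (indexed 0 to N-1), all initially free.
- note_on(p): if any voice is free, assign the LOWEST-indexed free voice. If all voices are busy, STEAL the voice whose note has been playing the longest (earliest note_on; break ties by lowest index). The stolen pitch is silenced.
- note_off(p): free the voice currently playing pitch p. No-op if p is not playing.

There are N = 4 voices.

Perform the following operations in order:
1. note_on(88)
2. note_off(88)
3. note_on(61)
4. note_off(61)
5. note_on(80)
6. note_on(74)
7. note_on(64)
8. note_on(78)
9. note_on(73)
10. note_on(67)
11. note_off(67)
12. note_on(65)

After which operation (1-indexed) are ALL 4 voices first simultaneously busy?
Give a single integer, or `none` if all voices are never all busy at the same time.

Op 1: note_on(88): voice 0 is free -> assigned | voices=[88 - - -]
Op 2: note_off(88): free voice 0 | voices=[- - - -]
Op 3: note_on(61): voice 0 is free -> assigned | voices=[61 - - -]
Op 4: note_off(61): free voice 0 | voices=[- - - -]
Op 5: note_on(80): voice 0 is free -> assigned | voices=[80 - - -]
Op 6: note_on(74): voice 1 is free -> assigned | voices=[80 74 - -]
Op 7: note_on(64): voice 2 is free -> assigned | voices=[80 74 64 -]
Op 8: note_on(78): voice 3 is free -> assigned | voices=[80 74 64 78]
Op 9: note_on(73): all voices busy, STEAL voice 0 (pitch 80, oldest) -> assign | voices=[73 74 64 78]
Op 10: note_on(67): all voices busy, STEAL voice 1 (pitch 74, oldest) -> assign | voices=[73 67 64 78]
Op 11: note_off(67): free voice 1 | voices=[73 - 64 78]
Op 12: note_on(65): voice 1 is free -> assigned | voices=[73 65 64 78]

Answer: 8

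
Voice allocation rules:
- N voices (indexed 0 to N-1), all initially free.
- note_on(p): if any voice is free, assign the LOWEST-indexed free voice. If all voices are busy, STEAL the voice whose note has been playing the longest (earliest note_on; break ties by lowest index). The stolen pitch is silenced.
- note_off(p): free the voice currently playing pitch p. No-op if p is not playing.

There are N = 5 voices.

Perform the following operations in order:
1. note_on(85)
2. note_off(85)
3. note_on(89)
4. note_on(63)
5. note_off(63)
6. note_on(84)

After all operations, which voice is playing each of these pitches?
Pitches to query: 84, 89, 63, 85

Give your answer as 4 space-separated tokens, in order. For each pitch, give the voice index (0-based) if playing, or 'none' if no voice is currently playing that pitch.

Answer: 1 0 none none

Derivation:
Op 1: note_on(85): voice 0 is free -> assigned | voices=[85 - - - -]
Op 2: note_off(85): free voice 0 | voices=[- - - - -]
Op 3: note_on(89): voice 0 is free -> assigned | voices=[89 - - - -]
Op 4: note_on(63): voice 1 is free -> assigned | voices=[89 63 - - -]
Op 5: note_off(63): free voice 1 | voices=[89 - - - -]
Op 6: note_on(84): voice 1 is free -> assigned | voices=[89 84 - - -]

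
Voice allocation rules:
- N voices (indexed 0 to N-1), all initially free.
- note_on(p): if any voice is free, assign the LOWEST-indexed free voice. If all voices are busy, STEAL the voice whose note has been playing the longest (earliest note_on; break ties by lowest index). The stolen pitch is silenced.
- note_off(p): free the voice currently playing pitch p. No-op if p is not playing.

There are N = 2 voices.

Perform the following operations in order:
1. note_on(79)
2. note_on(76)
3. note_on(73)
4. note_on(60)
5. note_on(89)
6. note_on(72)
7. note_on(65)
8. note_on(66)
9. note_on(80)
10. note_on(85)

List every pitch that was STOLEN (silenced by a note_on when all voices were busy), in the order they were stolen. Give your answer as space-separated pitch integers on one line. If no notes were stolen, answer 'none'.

Op 1: note_on(79): voice 0 is free -> assigned | voices=[79 -]
Op 2: note_on(76): voice 1 is free -> assigned | voices=[79 76]
Op 3: note_on(73): all voices busy, STEAL voice 0 (pitch 79, oldest) -> assign | voices=[73 76]
Op 4: note_on(60): all voices busy, STEAL voice 1 (pitch 76, oldest) -> assign | voices=[73 60]
Op 5: note_on(89): all voices busy, STEAL voice 0 (pitch 73, oldest) -> assign | voices=[89 60]
Op 6: note_on(72): all voices busy, STEAL voice 1 (pitch 60, oldest) -> assign | voices=[89 72]
Op 7: note_on(65): all voices busy, STEAL voice 0 (pitch 89, oldest) -> assign | voices=[65 72]
Op 8: note_on(66): all voices busy, STEAL voice 1 (pitch 72, oldest) -> assign | voices=[65 66]
Op 9: note_on(80): all voices busy, STEAL voice 0 (pitch 65, oldest) -> assign | voices=[80 66]
Op 10: note_on(85): all voices busy, STEAL voice 1 (pitch 66, oldest) -> assign | voices=[80 85]

Answer: 79 76 73 60 89 72 65 66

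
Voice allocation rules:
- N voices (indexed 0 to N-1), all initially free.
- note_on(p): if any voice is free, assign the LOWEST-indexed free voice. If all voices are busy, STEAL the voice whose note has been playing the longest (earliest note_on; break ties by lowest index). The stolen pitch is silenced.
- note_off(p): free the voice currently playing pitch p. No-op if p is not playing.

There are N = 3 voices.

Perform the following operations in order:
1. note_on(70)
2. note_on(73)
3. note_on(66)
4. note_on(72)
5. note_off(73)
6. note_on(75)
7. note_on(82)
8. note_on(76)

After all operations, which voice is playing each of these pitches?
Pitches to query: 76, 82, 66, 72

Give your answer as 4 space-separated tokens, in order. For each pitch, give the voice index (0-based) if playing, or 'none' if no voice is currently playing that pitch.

Answer: 0 2 none none

Derivation:
Op 1: note_on(70): voice 0 is free -> assigned | voices=[70 - -]
Op 2: note_on(73): voice 1 is free -> assigned | voices=[70 73 -]
Op 3: note_on(66): voice 2 is free -> assigned | voices=[70 73 66]
Op 4: note_on(72): all voices busy, STEAL voice 0 (pitch 70, oldest) -> assign | voices=[72 73 66]
Op 5: note_off(73): free voice 1 | voices=[72 - 66]
Op 6: note_on(75): voice 1 is free -> assigned | voices=[72 75 66]
Op 7: note_on(82): all voices busy, STEAL voice 2 (pitch 66, oldest) -> assign | voices=[72 75 82]
Op 8: note_on(76): all voices busy, STEAL voice 0 (pitch 72, oldest) -> assign | voices=[76 75 82]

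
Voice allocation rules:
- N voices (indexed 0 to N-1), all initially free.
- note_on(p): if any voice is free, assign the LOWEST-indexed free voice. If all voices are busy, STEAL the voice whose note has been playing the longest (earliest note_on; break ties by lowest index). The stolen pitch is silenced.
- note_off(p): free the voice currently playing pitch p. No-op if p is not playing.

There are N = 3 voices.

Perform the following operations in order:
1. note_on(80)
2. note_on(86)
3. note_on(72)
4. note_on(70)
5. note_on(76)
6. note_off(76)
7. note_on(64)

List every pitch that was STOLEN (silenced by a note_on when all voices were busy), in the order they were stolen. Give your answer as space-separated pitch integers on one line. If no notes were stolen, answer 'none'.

Op 1: note_on(80): voice 0 is free -> assigned | voices=[80 - -]
Op 2: note_on(86): voice 1 is free -> assigned | voices=[80 86 -]
Op 3: note_on(72): voice 2 is free -> assigned | voices=[80 86 72]
Op 4: note_on(70): all voices busy, STEAL voice 0 (pitch 80, oldest) -> assign | voices=[70 86 72]
Op 5: note_on(76): all voices busy, STEAL voice 1 (pitch 86, oldest) -> assign | voices=[70 76 72]
Op 6: note_off(76): free voice 1 | voices=[70 - 72]
Op 7: note_on(64): voice 1 is free -> assigned | voices=[70 64 72]

Answer: 80 86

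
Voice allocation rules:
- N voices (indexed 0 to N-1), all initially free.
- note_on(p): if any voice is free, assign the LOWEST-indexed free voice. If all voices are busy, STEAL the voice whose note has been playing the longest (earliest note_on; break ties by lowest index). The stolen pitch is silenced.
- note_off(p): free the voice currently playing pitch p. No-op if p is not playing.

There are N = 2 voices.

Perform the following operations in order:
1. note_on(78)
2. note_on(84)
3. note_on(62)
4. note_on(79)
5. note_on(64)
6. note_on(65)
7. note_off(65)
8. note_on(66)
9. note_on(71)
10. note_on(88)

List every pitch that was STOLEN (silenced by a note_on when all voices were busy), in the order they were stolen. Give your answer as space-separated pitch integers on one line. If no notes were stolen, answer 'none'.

Op 1: note_on(78): voice 0 is free -> assigned | voices=[78 -]
Op 2: note_on(84): voice 1 is free -> assigned | voices=[78 84]
Op 3: note_on(62): all voices busy, STEAL voice 0 (pitch 78, oldest) -> assign | voices=[62 84]
Op 4: note_on(79): all voices busy, STEAL voice 1 (pitch 84, oldest) -> assign | voices=[62 79]
Op 5: note_on(64): all voices busy, STEAL voice 0 (pitch 62, oldest) -> assign | voices=[64 79]
Op 6: note_on(65): all voices busy, STEAL voice 1 (pitch 79, oldest) -> assign | voices=[64 65]
Op 7: note_off(65): free voice 1 | voices=[64 -]
Op 8: note_on(66): voice 1 is free -> assigned | voices=[64 66]
Op 9: note_on(71): all voices busy, STEAL voice 0 (pitch 64, oldest) -> assign | voices=[71 66]
Op 10: note_on(88): all voices busy, STEAL voice 1 (pitch 66, oldest) -> assign | voices=[71 88]

Answer: 78 84 62 79 64 66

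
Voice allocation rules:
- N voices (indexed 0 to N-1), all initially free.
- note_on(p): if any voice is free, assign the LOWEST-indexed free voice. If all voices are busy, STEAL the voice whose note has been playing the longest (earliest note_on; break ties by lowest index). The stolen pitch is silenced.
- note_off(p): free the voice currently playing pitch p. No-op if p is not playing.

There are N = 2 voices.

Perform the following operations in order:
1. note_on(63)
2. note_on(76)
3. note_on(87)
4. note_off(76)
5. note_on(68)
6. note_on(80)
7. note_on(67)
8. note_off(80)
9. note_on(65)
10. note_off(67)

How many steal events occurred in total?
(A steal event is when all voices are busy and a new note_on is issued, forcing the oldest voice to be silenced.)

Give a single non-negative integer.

Op 1: note_on(63): voice 0 is free -> assigned | voices=[63 -]
Op 2: note_on(76): voice 1 is free -> assigned | voices=[63 76]
Op 3: note_on(87): all voices busy, STEAL voice 0 (pitch 63, oldest) -> assign | voices=[87 76]
Op 4: note_off(76): free voice 1 | voices=[87 -]
Op 5: note_on(68): voice 1 is free -> assigned | voices=[87 68]
Op 6: note_on(80): all voices busy, STEAL voice 0 (pitch 87, oldest) -> assign | voices=[80 68]
Op 7: note_on(67): all voices busy, STEAL voice 1 (pitch 68, oldest) -> assign | voices=[80 67]
Op 8: note_off(80): free voice 0 | voices=[- 67]
Op 9: note_on(65): voice 0 is free -> assigned | voices=[65 67]
Op 10: note_off(67): free voice 1 | voices=[65 -]

Answer: 3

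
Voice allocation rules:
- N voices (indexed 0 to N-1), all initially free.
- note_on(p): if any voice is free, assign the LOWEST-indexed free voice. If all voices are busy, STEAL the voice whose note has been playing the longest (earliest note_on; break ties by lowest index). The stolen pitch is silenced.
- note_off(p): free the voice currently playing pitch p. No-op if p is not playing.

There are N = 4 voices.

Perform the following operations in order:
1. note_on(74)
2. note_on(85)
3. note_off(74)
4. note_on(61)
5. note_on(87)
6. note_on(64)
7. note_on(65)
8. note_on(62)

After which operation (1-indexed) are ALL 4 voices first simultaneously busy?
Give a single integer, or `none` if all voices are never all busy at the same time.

Op 1: note_on(74): voice 0 is free -> assigned | voices=[74 - - -]
Op 2: note_on(85): voice 1 is free -> assigned | voices=[74 85 - -]
Op 3: note_off(74): free voice 0 | voices=[- 85 - -]
Op 4: note_on(61): voice 0 is free -> assigned | voices=[61 85 - -]
Op 5: note_on(87): voice 2 is free -> assigned | voices=[61 85 87 -]
Op 6: note_on(64): voice 3 is free -> assigned | voices=[61 85 87 64]
Op 7: note_on(65): all voices busy, STEAL voice 1 (pitch 85, oldest) -> assign | voices=[61 65 87 64]
Op 8: note_on(62): all voices busy, STEAL voice 0 (pitch 61, oldest) -> assign | voices=[62 65 87 64]

Answer: 6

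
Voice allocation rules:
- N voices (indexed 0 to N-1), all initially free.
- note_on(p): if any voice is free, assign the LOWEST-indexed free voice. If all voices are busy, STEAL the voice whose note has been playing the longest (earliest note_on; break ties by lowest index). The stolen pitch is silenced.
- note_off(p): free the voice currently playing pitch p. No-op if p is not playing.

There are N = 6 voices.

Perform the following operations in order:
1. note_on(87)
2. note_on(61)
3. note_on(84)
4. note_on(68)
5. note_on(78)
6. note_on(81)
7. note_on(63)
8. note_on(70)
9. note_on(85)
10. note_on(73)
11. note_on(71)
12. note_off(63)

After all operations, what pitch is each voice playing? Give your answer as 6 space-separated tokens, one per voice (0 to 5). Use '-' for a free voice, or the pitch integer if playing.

Op 1: note_on(87): voice 0 is free -> assigned | voices=[87 - - - - -]
Op 2: note_on(61): voice 1 is free -> assigned | voices=[87 61 - - - -]
Op 3: note_on(84): voice 2 is free -> assigned | voices=[87 61 84 - - -]
Op 4: note_on(68): voice 3 is free -> assigned | voices=[87 61 84 68 - -]
Op 5: note_on(78): voice 4 is free -> assigned | voices=[87 61 84 68 78 -]
Op 6: note_on(81): voice 5 is free -> assigned | voices=[87 61 84 68 78 81]
Op 7: note_on(63): all voices busy, STEAL voice 0 (pitch 87, oldest) -> assign | voices=[63 61 84 68 78 81]
Op 8: note_on(70): all voices busy, STEAL voice 1 (pitch 61, oldest) -> assign | voices=[63 70 84 68 78 81]
Op 9: note_on(85): all voices busy, STEAL voice 2 (pitch 84, oldest) -> assign | voices=[63 70 85 68 78 81]
Op 10: note_on(73): all voices busy, STEAL voice 3 (pitch 68, oldest) -> assign | voices=[63 70 85 73 78 81]
Op 11: note_on(71): all voices busy, STEAL voice 4 (pitch 78, oldest) -> assign | voices=[63 70 85 73 71 81]
Op 12: note_off(63): free voice 0 | voices=[- 70 85 73 71 81]

Answer: - 70 85 73 71 81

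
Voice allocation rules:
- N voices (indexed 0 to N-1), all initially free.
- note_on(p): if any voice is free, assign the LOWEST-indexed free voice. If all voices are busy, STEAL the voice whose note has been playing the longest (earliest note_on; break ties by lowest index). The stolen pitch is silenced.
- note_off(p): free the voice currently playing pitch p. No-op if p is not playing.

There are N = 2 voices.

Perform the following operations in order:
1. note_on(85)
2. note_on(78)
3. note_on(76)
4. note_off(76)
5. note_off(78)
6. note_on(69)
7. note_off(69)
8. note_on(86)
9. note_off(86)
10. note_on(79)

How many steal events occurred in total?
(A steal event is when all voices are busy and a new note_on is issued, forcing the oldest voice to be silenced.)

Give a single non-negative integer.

Op 1: note_on(85): voice 0 is free -> assigned | voices=[85 -]
Op 2: note_on(78): voice 1 is free -> assigned | voices=[85 78]
Op 3: note_on(76): all voices busy, STEAL voice 0 (pitch 85, oldest) -> assign | voices=[76 78]
Op 4: note_off(76): free voice 0 | voices=[- 78]
Op 5: note_off(78): free voice 1 | voices=[- -]
Op 6: note_on(69): voice 0 is free -> assigned | voices=[69 -]
Op 7: note_off(69): free voice 0 | voices=[- -]
Op 8: note_on(86): voice 0 is free -> assigned | voices=[86 -]
Op 9: note_off(86): free voice 0 | voices=[- -]
Op 10: note_on(79): voice 0 is free -> assigned | voices=[79 -]

Answer: 1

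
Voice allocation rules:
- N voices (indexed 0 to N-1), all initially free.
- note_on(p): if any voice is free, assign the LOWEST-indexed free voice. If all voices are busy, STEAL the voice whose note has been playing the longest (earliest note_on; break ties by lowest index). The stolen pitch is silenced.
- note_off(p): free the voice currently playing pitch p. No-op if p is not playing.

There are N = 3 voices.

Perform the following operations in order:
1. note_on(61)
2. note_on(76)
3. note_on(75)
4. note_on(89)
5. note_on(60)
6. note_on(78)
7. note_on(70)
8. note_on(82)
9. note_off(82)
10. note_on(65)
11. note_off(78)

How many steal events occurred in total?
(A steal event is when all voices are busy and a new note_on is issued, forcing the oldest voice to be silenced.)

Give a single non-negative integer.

Op 1: note_on(61): voice 0 is free -> assigned | voices=[61 - -]
Op 2: note_on(76): voice 1 is free -> assigned | voices=[61 76 -]
Op 3: note_on(75): voice 2 is free -> assigned | voices=[61 76 75]
Op 4: note_on(89): all voices busy, STEAL voice 0 (pitch 61, oldest) -> assign | voices=[89 76 75]
Op 5: note_on(60): all voices busy, STEAL voice 1 (pitch 76, oldest) -> assign | voices=[89 60 75]
Op 6: note_on(78): all voices busy, STEAL voice 2 (pitch 75, oldest) -> assign | voices=[89 60 78]
Op 7: note_on(70): all voices busy, STEAL voice 0 (pitch 89, oldest) -> assign | voices=[70 60 78]
Op 8: note_on(82): all voices busy, STEAL voice 1 (pitch 60, oldest) -> assign | voices=[70 82 78]
Op 9: note_off(82): free voice 1 | voices=[70 - 78]
Op 10: note_on(65): voice 1 is free -> assigned | voices=[70 65 78]
Op 11: note_off(78): free voice 2 | voices=[70 65 -]

Answer: 5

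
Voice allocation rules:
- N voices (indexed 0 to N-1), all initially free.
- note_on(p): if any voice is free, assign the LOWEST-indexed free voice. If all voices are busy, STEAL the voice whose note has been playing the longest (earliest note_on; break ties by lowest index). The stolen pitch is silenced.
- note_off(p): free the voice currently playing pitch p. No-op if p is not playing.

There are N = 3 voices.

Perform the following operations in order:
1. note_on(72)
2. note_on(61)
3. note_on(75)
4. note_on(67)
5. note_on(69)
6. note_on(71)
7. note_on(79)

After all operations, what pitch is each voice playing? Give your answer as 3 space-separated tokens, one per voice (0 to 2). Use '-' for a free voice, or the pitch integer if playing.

Op 1: note_on(72): voice 0 is free -> assigned | voices=[72 - -]
Op 2: note_on(61): voice 1 is free -> assigned | voices=[72 61 -]
Op 3: note_on(75): voice 2 is free -> assigned | voices=[72 61 75]
Op 4: note_on(67): all voices busy, STEAL voice 0 (pitch 72, oldest) -> assign | voices=[67 61 75]
Op 5: note_on(69): all voices busy, STEAL voice 1 (pitch 61, oldest) -> assign | voices=[67 69 75]
Op 6: note_on(71): all voices busy, STEAL voice 2 (pitch 75, oldest) -> assign | voices=[67 69 71]
Op 7: note_on(79): all voices busy, STEAL voice 0 (pitch 67, oldest) -> assign | voices=[79 69 71]

Answer: 79 69 71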